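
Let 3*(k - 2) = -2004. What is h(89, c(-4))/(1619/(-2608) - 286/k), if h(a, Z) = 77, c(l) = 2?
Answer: -66871728/166183 ≈ -402.40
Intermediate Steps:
k = -666 (k = 2 + (⅓)*(-2004) = 2 - 668 = -666)
h(89, c(-4))/(1619/(-2608) - 286/k) = 77/(1619/(-2608) - 286/(-666)) = 77/(1619*(-1/2608) - 286*(-1/666)) = 77/(-1619/2608 + 143/333) = 77/(-166183/868464) = 77*(-868464/166183) = -66871728/166183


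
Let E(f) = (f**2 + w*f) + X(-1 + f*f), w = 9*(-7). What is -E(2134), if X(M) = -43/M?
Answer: -20126267877827/4553955 ≈ -4.4195e+6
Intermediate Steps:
w = -63
E(f) = f**2 - 63*f - 43/(-1 + f**2) (E(f) = (f**2 - 63*f) - 43/(-1 + f*f) = (f**2 - 63*f) - 43/(-1 + f**2) = f**2 - 63*f - 43/(-1 + f**2))
-E(2134) = -(-43 + 2134*(-1 + 2134**2)*(-63 + 2134))/(-1 + 2134**2) = -(-43 + 2134*(-1 + 4553956)*2071)/(-1 + 4553956) = -(-43 + 2134*4553955*2071)/4553955 = -(-43 + 20126267877870)/4553955 = -20126267877827/4553955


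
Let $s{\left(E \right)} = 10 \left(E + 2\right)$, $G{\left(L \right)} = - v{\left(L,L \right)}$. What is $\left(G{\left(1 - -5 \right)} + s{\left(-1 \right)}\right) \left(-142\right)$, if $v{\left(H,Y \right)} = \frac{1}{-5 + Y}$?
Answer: $-1278$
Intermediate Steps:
$G{\left(L \right)} = - \frac{1}{-5 + L}$
$s{\left(E \right)} = 20 + 10 E$ ($s{\left(E \right)} = 10 \left(2 + E\right) = 20 + 10 E$)
$\left(G{\left(1 - -5 \right)} + s{\left(-1 \right)}\right) \left(-142\right) = \left(- \frac{1}{-5 + \left(1 - -5\right)} + \left(20 + 10 \left(-1\right)\right)\right) \left(-142\right) = \left(- \frac{1}{-5 + \left(1 + 5\right)} + \left(20 - 10\right)\right) \left(-142\right) = \left(- \frac{1}{-5 + 6} + 10\right) \left(-142\right) = \left(- 1^{-1} + 10\right) \left(-142\right) = \left(\left(-1\right) 1 + 10\right) \left(-142\right) = \left(-1 + 10\right) \left(-142\right) = 9 \left(-142\right) = -1278$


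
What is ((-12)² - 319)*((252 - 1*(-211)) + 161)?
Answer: -109200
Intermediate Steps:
((-12)² - 319)*((252 - 1*(-211)) + 161) = (144 - 319)*((252 + 211) + 161) = -175*(463 + 161) = -175*624 = -109200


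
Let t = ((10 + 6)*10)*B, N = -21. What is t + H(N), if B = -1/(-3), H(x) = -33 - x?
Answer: 124/3 ≈ 41.333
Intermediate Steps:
B = 1/3 (B = -1*(-1/3) = 1/3 ≈ 0.33333)
t = 160/3 (t = ((10 + 6)*10)*(1/3) = (16*10)*(1/3) = 160*(1/3) = 160/3 ≈ 53.333)
t + H(N) = 160/3 + (-33 - 1*(-21)) = 160/3 + (-33 + 21) = 160/3 - 12 = 124/3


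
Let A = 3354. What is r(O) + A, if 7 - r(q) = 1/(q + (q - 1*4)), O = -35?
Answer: 248715/74 ≈ 3361.0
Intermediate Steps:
r(q) = 7 - 1/(-4 + 2*q) (r(q) = 7 - 1/(q + (q - 1*4)) = 7 - 1/(q + (q - 4)) = 7 - 1/(q + (-4 + q)) = 7 - 1/(-4 + 2*q))
r(O) + A = (-29 + 14*(-35))/(2*(-2 - 35)) + 3354 = (½)*(-29 - 490)/(-37) + 3354 = (½)*(-1/37)*(-519) + 3354 = 519/74 + 3354 = 248715/74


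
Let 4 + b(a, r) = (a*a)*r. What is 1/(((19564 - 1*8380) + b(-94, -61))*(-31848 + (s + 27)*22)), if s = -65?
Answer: 1/17251138144 ≈ 5.7967e-11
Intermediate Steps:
b(a, r) = -4 + r*a**2 (b(a, r) = -4 + (a*a)*r = -4 + a**2*r = -4 + r*a**2)
1/(((19564 - 1*8380) + b(-94, -61))*(-31848 + (s + 27)*22)) = 1/(((19564 - 1*8380) + (-4 - 61*(-94)**2))*(-31848 + (-65 + 27)*22)) = 1/(((19564 - 8380) + (-4 - 61*8836))*(-31848 - 38*22)) = 1/((11184 + (-4 - 538996))*(-31848 - 836)) = 1/((11184 - 539000)*(-32684)) = 1/(-527816*(-32684)) = 1/17251138144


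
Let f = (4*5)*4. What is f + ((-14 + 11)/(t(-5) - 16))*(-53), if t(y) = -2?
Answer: 427/6 ≈ 71.167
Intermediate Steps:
f = 80 (f = 20*4 = 80)
f + ((-14 + 11)/(t(-5) - 16))*(-53) = 80 + ((-14 + 11)/(-2 - 16))*(-53) = 80 - 3/(-18)*(-53) = 80 - 3*(-1/18)*(-53) = 80 + (⅙)*(-53) = 80 - 53/6 = 427/6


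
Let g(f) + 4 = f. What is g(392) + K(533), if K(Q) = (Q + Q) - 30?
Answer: 1424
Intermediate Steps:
g(f) = -4 + f
K(Q) = -30 + 2*Q (K(Q) = 2*Q - 30 = -30 + 2*Q)
g(392) + K(533) = (-4 + 392) + (-30 + 2*533) = 388 + (-30 + 1066) = 388 + 1036 = 1424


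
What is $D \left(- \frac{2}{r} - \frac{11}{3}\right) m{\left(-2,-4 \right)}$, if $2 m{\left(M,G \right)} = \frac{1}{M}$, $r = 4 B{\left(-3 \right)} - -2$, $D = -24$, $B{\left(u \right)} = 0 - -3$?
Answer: $- \frac{160}{7} \approx -22.857$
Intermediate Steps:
$B{\left(u \right)} = 3$ ($B{\left(u \right)} = 0 + 3 = 3$)
$r = 14$ ($r = 4 \cdot 3 - -2 = 12 + 2 = 14$)
$m{\left(M,G \right)} = \frac{1}{2 M}$
$D \left(- \frac{2}{r} - \frac{11}{3}\right) m{\left(-2,-4 \right)} = - 24 \left(- \frac{2}{14} - \frac{11}{3}\right) \frac{1}{2 \left(-2\right)} = - 24 \left(\left(-2\right) \frac{1}{14} - \frac{11}{3}\right) \frac{1}{2} \left(- \frac{1}{2}\right) = - 24 \left(- \frac{1}{7} - \frac{11}{3}\right) \left(- \frac{1}{4}\right) = \left(-24\right) \left(- \frac{80}{21}\right) \left(- \frac{1}{4}\right) = \frac{640}{7} \left(- \frac{1}{4}\right) = - \frac{160}{7}$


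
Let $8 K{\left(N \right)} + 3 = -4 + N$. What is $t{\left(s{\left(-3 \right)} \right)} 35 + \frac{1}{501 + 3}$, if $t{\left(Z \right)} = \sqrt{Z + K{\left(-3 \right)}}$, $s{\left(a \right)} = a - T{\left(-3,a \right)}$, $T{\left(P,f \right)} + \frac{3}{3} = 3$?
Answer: $\frac{1}{504} + \frac{175 i}{2} \approx 0.0019841 + 87.5 i$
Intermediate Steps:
$T{\left(P,f \right)} = 2$ ($T{\left(P,f \right)} = -1 + 3 = 2$)
$K{\left(N \right)} = - \frac{7}{8} + \frac{N}{8}$ ($K{\left(N \right)} = - \frac{3}{8} + \frac{-4 + N}{8} = - \frac{3}{8} + \left(- \frac{1}{2} + \frac{N}{8}\right) = - \frac{7}{8} + \frac{N}{8}$)
$s{\left(a \right)} = -2 + a$ ($s{\left(a \right)} = a - 2 = -2 + a$)
$t{\left(Z \right)} = \sqrt{- \frac{5}{4} + Z}$ ($t{\left(Z \right)} = \sqrt{Z + \left(- \frac{7}{8} + \frac{1}{8} \left(-3\right)\right)} = \sqrt{Z - \frac{5}{4}} = \sqrt{- \frac{5}{4} + Z}$)
$t{\left(s{\left(-3 \right)} \right)} 35 + \frac{1}{501 + 3} = \frac{\sqrt{-5 + 4 \left(-2 - 3\right)}}{2} \cdot 35 + \frac{1}{501 + 3} = \frac{\sqrt{-5 + 4 \left(-5\right)}}{2} \cdot 35 + \frac{1}{504} = \frac{\sqrt{-5 - 20}}{2} \cdot 35 + \frac{1}{504} = \frac{\sqrt{-25}}{2} \cdot 35 + \frac{1}{504} = \frac{5 i}{2} \cdot 35 + \frac{1}{504} = \frac{175 i}{2} + \frac{1}{504} = \frac{1}{504} + \frac{175 i}{2}$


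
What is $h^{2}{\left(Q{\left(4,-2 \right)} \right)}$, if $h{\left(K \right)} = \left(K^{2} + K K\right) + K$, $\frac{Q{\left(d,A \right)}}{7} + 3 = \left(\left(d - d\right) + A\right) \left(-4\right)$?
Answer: $6175225$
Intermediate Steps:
$Q{\left(d,A \right)} = -21 - 28 A$ ($Q{\left(d,A \right)} = -21 + 7 \left(\left(d - d\right) + A\right) \left(-4\right) = -21 + 7 \left(0 + A\right) \left(-4\right) = -21 + 7 A \left(-4\right) = -21 + 7 \left(- 4 A\right) = -21 - 28 A$)
$h{\left(K \right)} = K + 2 K^{2}$ ($h{\left(K \right)} = \left(K^{2} + K^{2}\right) + K = 2 K^{2} + K = K + 2 K^{2}$)
$h^{2}{\left(Q{\left(4,-2 \right)} \right)} = \left(\left(-21 - -56\right) \left(1 + 2 \left(-21 - -56\right)\right)\right)^{2} = \left(\left(-21 + 56\right) \left(1 + 2 \left(-21 + 56\right)\right)\right)^{2} = \left(35 \left(1 + 2 \cdot 35\right)\right)^{2} = \left(35 \left(1 + 70\right)\right)^{2} = \left(35 \cdot 71\right)^{2} = 2485^{2} = 6175225$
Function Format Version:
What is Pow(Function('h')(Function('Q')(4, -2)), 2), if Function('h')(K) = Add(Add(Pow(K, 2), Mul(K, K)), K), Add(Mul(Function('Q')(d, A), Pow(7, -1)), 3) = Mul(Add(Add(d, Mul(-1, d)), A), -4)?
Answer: 6175225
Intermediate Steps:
Function('Q')(d, A) = Add(-21, Mul(-28, A)) (Function('Q')(d, A) = Add(-21, Mul(7, Mul(Add(Add(d, Mul(-1, d)), A), -4))) = Add(-21, Mul(7, Mul(Add(0, A), -4))) = Add(-21, Mul(7, Mul(A, -4))) = Add(-21, Mul(7, Mul(-4, A))) = Add(-21, Mul(-28, A)))
Function('h')(K) = Add(K, Mul(2, Pow(K, 2))) (Function('h')(K) = Add(Add(Pow(K, 2), Pow(K, 2)), K) = Add(Mul(2, Pow(K, 2)), K) = Add(K, Mul(2, Pow(K, 2))))
Pow(Function('h')(Function('Q')(4, -2)), 2) = Pow(Mul(Add(-21, Mul(-28, -2)), Add(1, Mul(2, Add(-21, Mul(-28, -2))))), 2) = Pow(Mul(Add(-21, 56), Add(1, Mul(2, Add(-21, 56)))), 2) = Pow(Mul(35, Add(1, Mul(2, 35))), 2) = Pow(Mul(35, Add(1, 70)), 2) = Pow(Mul(35, 71), 2) = Pow(2485, 2) = 6175225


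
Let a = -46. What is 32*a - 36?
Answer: -1508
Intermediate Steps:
32*a - 36 = 32*(-46) - 36 = -1472 - 36 = -1508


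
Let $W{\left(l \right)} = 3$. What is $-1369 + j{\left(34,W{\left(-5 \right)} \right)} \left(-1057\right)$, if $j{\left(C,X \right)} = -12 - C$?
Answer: $47253$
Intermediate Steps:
$-1369 + j{\left(34,W{\left(-5 \right)} \right)} \left(-1057\right) = -1369 + \left(-12 - 34\right) \left(-1057\right) = -1369 - -48622 = -1369 + 48622 = 47253$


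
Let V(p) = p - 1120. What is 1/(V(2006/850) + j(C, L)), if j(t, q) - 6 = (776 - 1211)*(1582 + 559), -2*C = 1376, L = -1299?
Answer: -25/23311166 ≈ -1.0724e-6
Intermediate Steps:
V(p) = -1120 + p
C = -688 (C = -½*1376 = -688)
j(t, q) = -931329 (j(t, q) = 6 + (776 - 1211)*(1582 + 559) = 6 - 435*2141 = 6 - 931335 = -931329)
1/(V(2006/850) + j(C, L)) = 1/((-1120 + 2006/850) - 931329) = 1/((-1120 + 2006*(1/850)) - 931329) = 1/((-1120 + 59/25) - 931329) = 1/(-27941/25 - 931329) = 1/(-23311166/25) = -25/23311166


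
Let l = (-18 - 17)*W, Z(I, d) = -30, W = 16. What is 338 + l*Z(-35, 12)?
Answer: 17138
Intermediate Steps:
l = -560 (l = (-18 - 17)*16 = -35*16 = -560)
338 + l*Z(-35, 12) = 338 - 560*(-30) = 338 + 16800 = 17138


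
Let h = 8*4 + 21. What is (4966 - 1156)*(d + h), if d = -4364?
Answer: -16424910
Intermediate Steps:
h = 53 (h = 32 + 21 = 53)
(4966 - 1156)*(d + h) = (4966 - 1156)*(-4364 + 53) = 3810*(-4311) = -16424910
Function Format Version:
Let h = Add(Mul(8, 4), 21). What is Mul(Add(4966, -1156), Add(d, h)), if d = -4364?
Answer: -16424910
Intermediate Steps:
h = 53 (h = Add(32, 21) = 53)
Mul(Add(4966, -1156), Add(d, h)) = Mul(Add(4966, -1156), Add(-4364, 53)) = Mul(3810, -4311) = -16424910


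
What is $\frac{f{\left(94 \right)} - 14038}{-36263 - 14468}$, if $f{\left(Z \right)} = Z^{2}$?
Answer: $\frac{5202}{50731} \approx 0.10254$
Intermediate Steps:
$\frac{f{\left(94 \right)} - 14038}{-36263 - 14468} = \frac{94^{2} - 14038}{-36263 - 14468} = \frac{8836 - 14038}{-50731} = \left(-5202\right) \left(- \frac{1}{50731}\right) = \frac{5202}{50731}$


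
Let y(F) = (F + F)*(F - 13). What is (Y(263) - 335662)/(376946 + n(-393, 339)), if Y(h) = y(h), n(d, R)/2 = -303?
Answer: -102081/188170 ≈ -0.54249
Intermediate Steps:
n(d, R) = -606 (n(d, R) = 2*(-303) = -606)
y(F) = 2*F*(-13 + F) (y(F) = (2*F)*(-13 + F) = 2*F*(-13 + F))
Y(h) = 2*h*(-13 + h)
(Y(263) - 335662)/(376946 + n(-393, 339)) = (2*263*(-13 + 263) - 335662)/(376946 - 606) = (2*263*250 - 335662)/376340 = (131500 - 335662)*(1/376340) = -204162*1/376340 = -102081/188170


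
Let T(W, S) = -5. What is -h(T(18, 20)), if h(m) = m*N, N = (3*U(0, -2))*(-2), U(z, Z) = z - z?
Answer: 0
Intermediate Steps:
U(z, Z) = 0
N = 0 (N = (3*0)*(-2) = 0*(-2) = 0)
h(m) = 0 (h(m) = m*0 = 0)
-h(T(18, 20)) = -1*0 = 0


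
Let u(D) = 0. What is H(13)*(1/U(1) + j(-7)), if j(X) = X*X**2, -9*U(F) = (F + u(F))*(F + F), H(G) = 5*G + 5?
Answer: -24325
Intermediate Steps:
H(G) = 5 + 5*G
U(F) = -2*F**2/9 (U(F) = -(F + 0)*(F + F)/9 = -F*2*F/9 = -2*F**2/9)
j(X) = X**3
H(13)*(1/U(1) + j(-7)) = (5 + 5*13)*(1/(-2/9*1**2) + (-7)**3) = (5 + 65)*(1/(-2/9*1) - 343) = 70*(1/(-2/9) - 343) = 70*(-9/2 - 343) = 70*(-695/2) = -24325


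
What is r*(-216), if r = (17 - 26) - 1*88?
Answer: 20952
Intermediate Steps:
r = -97 (r = -9 - 88 = -97)
r*(-216) = -97*(-216) = 20952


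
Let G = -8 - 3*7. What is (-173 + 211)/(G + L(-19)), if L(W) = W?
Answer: -19/24 ≈ -0.79167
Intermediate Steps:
G = -29 (G = -8 - 21 = -29)
(-173 + 211)/(G + L(-19)) = (-173 + 211)/(-29 - 19) = 38/(-48) = 38*(-1/48) = -19/24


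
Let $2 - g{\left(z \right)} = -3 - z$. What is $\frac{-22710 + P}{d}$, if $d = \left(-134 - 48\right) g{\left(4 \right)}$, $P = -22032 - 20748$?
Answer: $\frac{10915}{273} \approx 39.982$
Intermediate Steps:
$g{\left(z \right)} = 5 + z$ ($g{\left(z \right)} = 2 - \left(-3 - z\right) = 2 + \left(3 + z\right) = 5 + z$)
$P = -42780$ ($P = -22032 - 20748 = -42780$)
$d = -1638$ ($d = \left(-134 - 48\right) \left(5 + 4\right) = \left(-182\right) 9 = -1638$)
$\frac{-22710 + P}{d} = \frac{-22710 - 42780}{-1638} = \left(-65490\right) \left(- \frac{1}{1638}\right) = \frac{10915}{273}$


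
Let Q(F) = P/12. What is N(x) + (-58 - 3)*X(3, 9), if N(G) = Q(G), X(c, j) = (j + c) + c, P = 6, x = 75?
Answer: -1829/2 ≈ -914.50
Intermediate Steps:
X(c, j) = j + 2*c (X(c, j) = (c + j) + c = j + 2*c)
Q(F) = ½ (Q(F) = 6/12 = 6*(1/12) = ½)
N(G) = ½
N(x) + (-58 - 3)*X(3, 9) = ½ + (-58 - 3)*(9 + 2*3) = ½ - 61*(9 + 6) = ½ - 61*15 = ½ - 915 = -1829/2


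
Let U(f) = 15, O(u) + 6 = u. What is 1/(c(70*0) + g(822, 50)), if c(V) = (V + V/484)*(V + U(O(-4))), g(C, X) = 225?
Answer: 1/225 ≈ 0.0044444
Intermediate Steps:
O(u) = -6 + u
c(V) = 485*V*(15 + V)/484 (c(V) = (V + V/484)*(V + 15) = (V + V*(1/484))*(15 + V) = (V + V/484)*(15 + V) = (485*V/484)*(15 + V) = 485*V*(15 + V)/484)
1/(c(70*0) + g(822, 50)) = 1/(485*(70*0)*(15 + 70*0)/484 + 225) = 1/((485/484)*0*(15 + 0) + 225) = 1/((485/484)*0*15 + 225) = 1/(0 + 225) = 1/225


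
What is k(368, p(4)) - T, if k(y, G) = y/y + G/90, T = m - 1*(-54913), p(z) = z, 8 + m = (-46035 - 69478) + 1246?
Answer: 2671337/45 ≈ 59363.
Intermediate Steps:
m = -114275 (m = -8 + ((-46035 - 69478) + 1246) = -8 + (-115513 + 1246) = -8 - 114267 = -114275)
T = -59362 (T = -114275 - 1*(-54913) = -114275 + 54913 = -59362)
k(y, G) = 1 + G/90 (k(y, G) = 1 + G*(1/90) = 1 + G/90)
k(368, p(4)) - T = (1 + (1/90)*4) - 1*(-59362) = (1 + 2/45) + 59362 = 47/45 + 59362 = 2671337/45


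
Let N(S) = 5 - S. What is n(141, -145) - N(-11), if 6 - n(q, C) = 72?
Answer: -82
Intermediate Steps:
n(q, C) = -66 (n(q, C) = 6 - 1*72 = 6 - 72 = -66)
n(141, -145) - N(-11) = -66 - (5 - 1*(-11)) = -66 - (5 + 11) = -66 - 1*16 = -66 - 16 = -82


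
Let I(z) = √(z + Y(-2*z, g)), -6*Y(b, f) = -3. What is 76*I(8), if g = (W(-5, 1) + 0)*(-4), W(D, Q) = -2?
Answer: 38*√34 ≈ 221.58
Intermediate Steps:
g = 8 (g = (-2 + 0)*(-4) = -2*(-4) = 8)
Y(b, f) = ½ (Y(b, f) = -⅙*(-3) = ½)
I(z) = √(½ + z) (I(z) = √(z + ½) = √(½ + z))
76*I(8) = 76*(√(2 + 4*8)/2) = 76*(√(2 + 32)/2) = 76*(√34/2) = 38*√34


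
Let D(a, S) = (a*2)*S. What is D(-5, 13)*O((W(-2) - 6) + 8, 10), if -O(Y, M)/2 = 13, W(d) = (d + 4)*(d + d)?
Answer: 3380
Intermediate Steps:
W(d) = 2*d*(4 + d) (W(d) = (4 + d)*(2*d) = 2*d*(4 + d))
D(a, S) = 2*S*a (D(a, S) = (2*a)*S = 2*S*a)
O(Y, M) = -26 (O(Y, M) = -2*13 = -26)
D(-5, 13)*O((W(-2) - 6) + 8, 10) = (2*13*(-5))*(-26) = -130*(-26) = 3380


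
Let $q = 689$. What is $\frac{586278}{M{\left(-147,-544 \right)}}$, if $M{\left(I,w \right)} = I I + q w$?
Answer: $- \frac{586278}{353207} \approx -1.6599$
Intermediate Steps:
$M{\left(I,w \right)} = I^{2} + 689 w$ ($M{\left(I,w \right)} = I I + 689 w = I^{2} + 689 w$)
$\frac{586278}{M{\left(-147,-544 \right)}} = \frac{586278}{\left(-147\right)^{2} + 689 \left(-544\right)} = \frac{586278}{21609 - 374816} = \frac{586278}{-353207} = 586278 \left(- \frac{1}{353207}\right) = - \frac{586278}{353207}$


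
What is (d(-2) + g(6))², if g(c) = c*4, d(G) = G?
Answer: 484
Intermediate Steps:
g(c) = 4*c
(d(-2) + g(6))² = (-2 + 4*6)² = (-2 + 24)² = 22² = 484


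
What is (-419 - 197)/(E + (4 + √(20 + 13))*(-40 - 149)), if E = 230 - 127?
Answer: -50281/94048 + 14553*√33/94048 ≈ 0.35428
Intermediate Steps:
E = 103
(-419 - 197)/(E + (4 + √(20 + 13))*(-40 - 149)) = (-419 - 197)/(103 + (4 + √(20 + 13))*(-40 - 149)) = -616/(103 + (4 + √33)*(-189)) = -616/(103 + (-756 - 189*√33)) = -616/(-653 - 189*√33)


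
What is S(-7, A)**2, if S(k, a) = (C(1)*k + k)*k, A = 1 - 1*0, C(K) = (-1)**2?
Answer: 9604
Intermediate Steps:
C(K) = 1
A = 1 (A = 1 + 0 = 1)
S(k, a) = 2*k**2 (S(k, a) = (1*k + k)*k = (k + k)*k = (2*k)*k = 2*k**2)
S(-7, A)**2 = (2*(-7)**2)**2 = (2*49)**2 = 98**2 = 9604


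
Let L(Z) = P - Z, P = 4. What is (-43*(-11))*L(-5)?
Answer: 4257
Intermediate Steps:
L(Z) = 4 - Z
(-43*(-11))*L(-5) = (-43*(-11))*(4 - 1*(-5)) = 473*(4 + 5) = 473*9 = 4257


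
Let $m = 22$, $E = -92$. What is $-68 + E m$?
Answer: $-2092$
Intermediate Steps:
$-68 + E m = -68 - 2024 = -2092$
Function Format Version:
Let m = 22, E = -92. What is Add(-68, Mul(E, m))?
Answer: -2092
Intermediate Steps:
Add(-68, Mul(E, m)) = Add(-68, Mul(-92, 22)) = Add(-68, -2024) = -2092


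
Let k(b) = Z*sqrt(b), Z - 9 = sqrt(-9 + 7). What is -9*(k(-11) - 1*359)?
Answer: 3231 + 9*sqrt(22) - 81*I*sqrt(11) ≈ 3273.2 - 268.65*I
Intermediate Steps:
Z = 9 + I*sqrt(2) (Z = 9 + sqrt(-9 + 7) = 9 + sqrt(-2) = 9 + I*sqrt(2) ≈ 9.0 + 1.4142*I)
k(b) = sqrt(b)*(9 + I*sqrt(2)) (k(b) = (9 + I*sqrt(2))*sqrt(b) = sqrt(b)*(9 + I*sqrt(2)))
-9*(k(-11) - 1*359) = -9*(sqrt(-11)*(9 + I*sqrt(2)) - 1*359) = -9*((I*sqrt(11))*(9 + I*sqrt(2)) - 359) = -9*(I*sqrt(11)*(9 + I*sqrt(2)) - 359) = -9*(-359 + I*sqrt(11)*(9 + I*sqrt(2))) = 3231 - 9*I*sqrt(11)*(9 + I*sqrt(2))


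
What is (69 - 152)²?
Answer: 6889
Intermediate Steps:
(69 - 152)² = (-83)² = 6889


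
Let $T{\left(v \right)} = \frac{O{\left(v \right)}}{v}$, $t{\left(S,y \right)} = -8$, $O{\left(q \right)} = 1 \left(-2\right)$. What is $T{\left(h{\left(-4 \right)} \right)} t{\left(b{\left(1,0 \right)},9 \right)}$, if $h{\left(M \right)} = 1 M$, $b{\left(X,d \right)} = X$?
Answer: $-4$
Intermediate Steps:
$O{\left(q \right)} = -2$
$h{\left(M \right)} = M$
$T{\left(v \right)} = - \frac{2}{v}$
$T{\left(h{\left(-4 \right)} \right)} t{\left(b{\left(1,0 \right)},9 \right)} = - \frac{2}{-4} \left(-8\right) = \left(-2\right) \left(- \frac{1}{4}\right) \left(-8\right) = \frac{1}{2} \left(-8\right) = -4$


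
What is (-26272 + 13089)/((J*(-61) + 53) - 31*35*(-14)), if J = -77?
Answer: -13183/19940 ≈ -0.66113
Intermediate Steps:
(-26272 + 13089)/((J*(-61) + 53) - 31*35*(-14)) = (-26272 + 13089)/((-77*(-61) + 53) - 31*35*(-14)) = -13183/((4697 + 53) - 1085*(-14)) = -13183/(4750 + 15190) = -13183/19940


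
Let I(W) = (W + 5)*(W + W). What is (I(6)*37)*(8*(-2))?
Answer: -78144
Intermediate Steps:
I(W) = 2*W*(5 + W) (I(W) = (5 + W)*(2*W) = 2*W*(5 + W))
(I(6)*37)*(8*(-2)) = ((2*6*(5 + 6))*37)*(8*(-2)) = ((2*6*11)*37)*(-16) = (132*37)*(-16) = 4884*(-16) = -78144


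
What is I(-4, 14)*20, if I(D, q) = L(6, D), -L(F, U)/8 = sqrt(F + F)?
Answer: -320*sqrt(3) ≈ -554.26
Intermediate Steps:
L(F, U) = -8*sqrt(2)*sqrt(F) (L(F, U) = -8*sqrt(F + F) = -8*sqrt(2)*sqrt(F))
I(D, q) = -16*sqrt(3) (I(D, q) = -8*sqrt(2)*sqrt(6) = -16*sqrt(3))
I(-4, 14)*20 = -16*sqrt(3)*20 = -320*sqrt(3)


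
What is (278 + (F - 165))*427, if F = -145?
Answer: -13664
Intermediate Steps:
(278 + (F - 165))*427 = (278 + (-145 - 165))*427 = (278 - 310)*427 = -32*427 = -13664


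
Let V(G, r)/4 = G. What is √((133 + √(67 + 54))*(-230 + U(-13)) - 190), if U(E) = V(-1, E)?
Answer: I*√33886 ≈ 184.08*I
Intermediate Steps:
V(G, r) = 4*G
U(E) = -4 (U(E) = 4*(-1) = -4)
√((133 + √(67 + 54))*(-230 + U(-13)) - 190) = √((133 + √(67 + 54))*(-230 - 4) - 190) = √((133 + √121)*(-234) - 190) = √((133 + 11)*(-234) - 190) = √(144*(-234) - 190) = √(-33696 - 190) = √(-33886) = I*√33886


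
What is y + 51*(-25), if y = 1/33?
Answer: -42074/33 ≈ -1275.0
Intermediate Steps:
y = 1/33 ≈ 0.030303
y + 51*(-25) = 1/33 + 51*(-25) = 1/33 - 1275 = -42074/33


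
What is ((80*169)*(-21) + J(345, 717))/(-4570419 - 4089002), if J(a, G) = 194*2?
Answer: 283532/8659421 ≈ 0.032743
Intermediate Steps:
J(a, G) = 388
((80*169)*(-21) + J(345, 717))/(-4570419 - 4089002) = ((80*169)*(-21) + 388)/(-4570419 - 4089002) = (13520*(-21) + 388)/(-8659421) = (-283920 + 388)*(-1/8659421) = -283532*(-1/8659421) = 283532/8659421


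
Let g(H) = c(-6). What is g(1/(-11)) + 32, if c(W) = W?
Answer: 26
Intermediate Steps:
g(H) = -6
g(1/(-11)) + 32 = -6 + 32 = 26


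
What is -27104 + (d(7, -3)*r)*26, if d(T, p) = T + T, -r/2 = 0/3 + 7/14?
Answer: -27468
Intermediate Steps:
r = -1 (r = -2*(0/3 + 7/14) = -2*(0*(1/3) + 7*(1/14)) = -2*(0 + 1/2) = -2*1/2 = -1)
d(T, p) = 2*T
-27104 + (d(7, -3)*r)*26 = -27104 + ((2*7)*(-1))*26 = -27104 + (14*(-1))*26 = -27104 - 14*26 = -27104 - 364 = -27468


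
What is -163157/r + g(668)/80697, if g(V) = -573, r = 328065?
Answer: -4451420558/8824620435 ≈ -0.50443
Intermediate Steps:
-163157/r + g(668)/80697 = -163157/328065 - 573/80697 = -163157*1/328065 - 573*1/80697 = -163157/328065 - 191/26899 = -4451420558/8824620435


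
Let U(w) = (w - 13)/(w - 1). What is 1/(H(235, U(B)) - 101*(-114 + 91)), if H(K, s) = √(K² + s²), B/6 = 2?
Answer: 281083/646273583 - 11*√6682226/646273583 ≈ 0.00039093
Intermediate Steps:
B = 12 (B = 6*2 = 12)
U(w) = (-13 + w)/(-1 + w)
1/(H(235, U(B)) - 101*(-114 + 91)) = 1/(√(235² + ((-13 + 12)/(-1 + 12))²) - 101*(-114 + 91)) = 1/(√(55225 + (-1/11)²) - 101*(-23)) = 1/(√(55225 + ((1/11)*(-1))²) + 2323) = 1/(√(55225 + (-1/11)²) + 2323) = 1/(√(55225 + 1/121) + 2323) = 1/(√(6682226/121) + 2323) = 1/(√6682226/11 + 2323) = 1/(2323 + √6682226/11)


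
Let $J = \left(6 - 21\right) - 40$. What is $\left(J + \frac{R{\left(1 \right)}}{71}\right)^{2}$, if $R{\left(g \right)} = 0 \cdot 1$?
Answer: $3025$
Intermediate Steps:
$R{\left(g \right)} = 0$
$J = -55$ ($J = \left(6 - 21\right) - 40 = -15 - 40 = -55$)
$\left(J + \frac{R{\left(1 \right)}}{71}\right)^{2} = \left(-55 + \frac{0}{71}\right)^{2} = \left(-55 + 0 \cdot \frac{1}{71}\right)^{2} = \left(-55 + 0\right)^{2} = \left(-55\right)^{2} = 3025$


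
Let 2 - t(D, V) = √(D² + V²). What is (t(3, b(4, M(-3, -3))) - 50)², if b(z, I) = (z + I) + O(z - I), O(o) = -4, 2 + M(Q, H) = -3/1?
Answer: (48 + √34)² ≈ 2897.8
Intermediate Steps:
M(Q, H) = -5 (M(Q, H) = -2 - 3/1 = -2 - 3*1 = -2 - 3 = -5)
b(z, I) = -4 + I + z (b(z, I) = (z + I) - 4 = (I + z) - 4 = -4 + I + z)
t(D, V) = 2 - √(D² + V²)
(t(3, b(4, M(-3, -3))) - 50)² = ((2 - √(3² + (-4 - 5 + 4)²)) - 50)² = ((2 - √(9 + (-5)²)) - 50)² = ((2 - √(9 + 25)) - 50)² = ((2 - √34) - 50)² = (-48 - √34)²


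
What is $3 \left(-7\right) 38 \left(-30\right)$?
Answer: $23940$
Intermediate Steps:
$3 \left(-7\right) 38 \left(-30\right) = \left(-21\right) 38 \left(-30\right) = \left(-798\right) \left(-30\right) = 23940$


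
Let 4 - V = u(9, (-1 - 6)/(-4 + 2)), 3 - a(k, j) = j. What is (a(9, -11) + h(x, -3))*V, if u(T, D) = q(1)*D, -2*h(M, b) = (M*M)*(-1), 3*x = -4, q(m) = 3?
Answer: -871/9 ≈ -96.778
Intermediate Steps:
a(k, j) = 3 - j
x = -4/3 (x = (⅓)*(-4) = -4/3 ≈ -1.3333)
h(M, b) = M²/2 (h(M, b) = -M*M*(-1)/2 = -M²*(-1)/2 = -(-1)*M²/2 = M²/2)
u(T, D) = 3*D
V = -13/2 (V = 4 - 3*(-1 - 6)/(-4 + 2) = 4 - 3*(-7/(-2)) = 4 - 3*(-7*(-½)) = 4 - 3*7/2 = 4 - 1*21/2 = 4 - 21/2 = -13/2 ≈ -6.5000)
(a(9, -11) + h(x, -3))*V = ((3 - 1*(-11)) + (-4/3)²/2)*(-13/2) = ((3 + 11) + (½)*(16/9))*(-13/2) = (14 + 8/9)*(-13/2) = (134/9)*(-13/2) = -871/9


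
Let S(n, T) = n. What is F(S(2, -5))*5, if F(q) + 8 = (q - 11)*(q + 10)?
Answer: -580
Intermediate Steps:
F(q) = -8 + (-11 + q)*(10 + q) (F(q) = -8 + (q - 11)*(q + 10) = -8 + (-11 + q)*(10 + q))
F(S(2, -5))*5 = (-118 + 2**2 - 1*2)*5 = (-118 + 4 - 2)*5 = -116*5 = -580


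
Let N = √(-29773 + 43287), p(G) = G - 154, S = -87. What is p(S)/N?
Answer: -241*√13514/13514 ≈ -2.0731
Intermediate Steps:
p(G) = -154 + G
N = √13514 ≈ 116.25
p(S)/N = (-154 - 87)/(√13514) = -241*√13514/13514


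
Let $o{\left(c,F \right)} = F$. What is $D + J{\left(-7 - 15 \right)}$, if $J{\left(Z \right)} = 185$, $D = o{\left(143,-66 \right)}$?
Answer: $119$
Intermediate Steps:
$D = -66$
$D + J{\left(-7 - 15 \right)} = -66 + 185 = 119$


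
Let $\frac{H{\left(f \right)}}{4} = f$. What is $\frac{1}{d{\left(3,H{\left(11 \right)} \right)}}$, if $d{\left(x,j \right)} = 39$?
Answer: $\frac{1}{39} \approx 0.025641$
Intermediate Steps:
$H{\left(f \right)} = 4 f$
$\frac{1}{d{\left(3,H{\left(11 \right)} \right)}} = \frac{1}{39}$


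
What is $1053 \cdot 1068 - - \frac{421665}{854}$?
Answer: $\frac{960833481}{854} \approx 1.1251 \cdot 10^{6}$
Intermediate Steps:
$1053 \cdot 1068 - - \frac{421665}{854} = 1124604 + \left(\left(\left(-309\right) \left(- \frac{1}{126}\right) - - \frac{55}{183}\right) + 491\right) = 1124604 + \left(\left(\frac{103}{42} + \frac{55}{183}\right) + 491\right) = 1124604 + \left(\frac{2351}{854} + 491\right) = 1124604 + \frac{421665}{854} = \frac{960833481}{854}$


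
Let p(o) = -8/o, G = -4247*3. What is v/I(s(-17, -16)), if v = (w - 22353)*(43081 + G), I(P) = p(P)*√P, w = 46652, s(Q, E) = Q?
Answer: -184307915*I*√17/2 ≈ -3.7996e+8*I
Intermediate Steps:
G = -12741
I(P) = -8/√P (I(P) = (-8/P)*√P = -8/√P)
v = 737231660 (v = (46652 - 22353)*(43081 - 12741) = 24299*30340 = 737231660)
v/I(s(-17, -16)) = 737231660/((-(-8)*I*√17/17)) = 737231660/((8*I*√17/17)) = 737231660*(-I*√17/8) = -184307915*I*√17/2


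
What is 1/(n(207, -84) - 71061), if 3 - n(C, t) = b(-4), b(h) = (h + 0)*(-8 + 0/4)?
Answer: -1/71090 ≈ -1.4067e-5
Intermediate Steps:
b(h) = -8*h (b(h) = h*(-8 + 0*(¼)) = h*(-8 + 0) = h*(-8) = -8*h)
n(C, t) = -29 (n(C, t) = 3 - (-8)*(-4) = 3 - 1*32 = 3 - 32 = -29)
1/(n(207, -84) - 71061) = 1/(-29 - 71061) = 1/(-71090) = -1/71090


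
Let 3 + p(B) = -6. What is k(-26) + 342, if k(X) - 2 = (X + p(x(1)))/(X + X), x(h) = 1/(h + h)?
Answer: 17923/52 ≈ 344.67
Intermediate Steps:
x(h) = 1/(2*h)
p(B) = -9 (p(B) = -3 - 6 = -9)
k(X) = 2 + (-9 + X)/(2*X) (k(X) = 2 + (X - 9)/(X + X) = 2 + (-9 + X)/((2*X)) = 2 + (-9 + X)*(1/(2*X)) = 2 + (-9 + X)/(2*X))
k(-26) + 342 = (½)*(-9 + 5*(-26))/(-26) + 342 = (½)*(-1/26)*(-9 - 130) + 342 = (½)*(-1/26)*(-139) + 342 = 139/52 + 342 = 17923/52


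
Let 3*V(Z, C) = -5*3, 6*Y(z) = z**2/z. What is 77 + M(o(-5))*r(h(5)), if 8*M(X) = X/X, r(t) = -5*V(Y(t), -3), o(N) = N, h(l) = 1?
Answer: 641/8 ≈ 80.125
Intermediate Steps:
Y(z) = z/6 (Y(z) = (z**2/z)/6 = z/6)
V(Z, C) = -5 (V(Z, C) = (-5*3)/3 = (1/3)*(-15) = -5)
r(t) = 25 (r(t) = -5*(-5) = 25)
M(X) = 1/8 (M(X) = (X/X)/8 = (1/8)*1 = 1/8)
77 + M(o(-5))*r(h(5)) = 77 + (1/8)*25 = 77 + 25/8 = 641/8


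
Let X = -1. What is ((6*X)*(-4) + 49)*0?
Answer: 0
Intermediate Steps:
((6*X)*(-4) + 49)*0 = ((6*(-1))*(-4) + 49)*0 = (-6*(-4) + 49)*0 = (24 + 49)*0 = 73*0 = 0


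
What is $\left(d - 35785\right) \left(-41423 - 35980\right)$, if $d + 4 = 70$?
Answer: $2764757757$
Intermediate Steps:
$d = 66$ ($d = -4 + 70 = 66$)
$\left(d - 35785\right) \left(-41423 - 35980\right) = \left(66 - 35785\right) \left(-41423 - 35980\right) = \left(-35719\right) \left(-77403\right) = 2764757757$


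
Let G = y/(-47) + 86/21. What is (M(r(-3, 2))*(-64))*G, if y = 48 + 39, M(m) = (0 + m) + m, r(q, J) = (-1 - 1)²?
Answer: -1134080/987 ≈ -1149.0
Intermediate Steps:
r(q, J) = 4 (r(q, J) = (-2)² = 4)
M(m) = 2*m (M(m) = m + m = 2*m)
y = 87
G = 2215/987 (G = 87/(-47) + 86/21 = 87*(-1/47) + 86*(1/21) = -87/47 + 86/21 = 2215/987 ≈ 2.2442)
(M(r(-3, 2))*(-64))*G = ((2*4)*(-64))*(2215/987) = (8*(-64))*(2215/987) = -512*2215/987 = -1134080/987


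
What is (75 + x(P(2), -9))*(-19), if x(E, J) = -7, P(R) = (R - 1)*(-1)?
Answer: -1292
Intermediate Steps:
P(R) = 1 - R (P(R) = (-1 + R)*(-1) = 1 - R)
(75 + x(P(2), -9))*(-19) = (75 - 7)*(-19) = 68*(-19) = -1292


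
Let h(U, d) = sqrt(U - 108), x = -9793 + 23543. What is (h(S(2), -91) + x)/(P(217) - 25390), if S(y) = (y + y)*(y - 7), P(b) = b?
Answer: -13750/25173 - 8*I*sqrt(2)/25173 ≈ -0.54622 - 0.00044944*I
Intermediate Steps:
S(y) = 2*y*(-7 + y) (S(y) = (2*y)*(-7 + y) = 2*y*(-7 + y))
x = 13750
h(U, d) = sqrt(-108 + U)
(h(S(2), -91) + x)/(P(217) - 25390) = (sqrt(-108 + 2*2*(-7 + 2)) + 13750)/(217 - 25390) = (sqrt(-108 + 2*2*(-5)) + 13750)/(-25173) = (sqrt(-108 - 20) + 13750)*(-1/25173) = (sqrt(-128) + 13750)*(-1/25173) = (8*I*sqrt(2) + 13750)*(-1/25173) = (13750 + 8*I*sqrt(2))*(-1/25173) = -13750/25173 - 8*I*sqrt(2)/25173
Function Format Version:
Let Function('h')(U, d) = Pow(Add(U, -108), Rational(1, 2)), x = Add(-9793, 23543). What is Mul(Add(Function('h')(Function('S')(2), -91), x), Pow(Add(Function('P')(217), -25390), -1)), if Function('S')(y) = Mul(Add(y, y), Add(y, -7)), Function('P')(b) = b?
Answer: Add(Rational(-13750, 25173), Mul(Rational(-8, 25173), I, Pow(2, Rational(1, 2)))) ≈ Add(-0.54622, Mul(-0.00044944, I))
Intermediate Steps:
Function('S')(y) = Mul(2, y, Add(-7, y)) (Function('S')(y) = Mul(Mul(2, y), Add(-7, y)) = Mul(2, y, Add(-7, y)))
x = 13750
Function('h')(U, d) = Pow(Add(-108, U), Rational(1, 2))
Mul(Add(Function('h')(Function('S')(2), -91), x), Pow(Add(Function('P')(217), -25390), -1)) = Mul(Add(Pow(Add(-108, Mul(2, 2, Add(-7, 2))), Rational(1, 2)), 13750), Pow(Add(217, -25390), -1)) = Mul(Add(Pow(Add(-108, Mul(2, 2, -5)), Rational(1, 2)), 13750), Pow(-25173, -1)) = Mul(Add(Pow(Add(-108, -20), Rational(1, 2)), 13750), Rational(-1, 25173)) = Mul(Add(Pow(-128, Rational(1, 2)), 13750), Rational(-1, 25173)) = Mul(Add(Mul(8, I, Pow(2, Rational(1, 2))), 13750), Rational(-1, 25173)) = Mul(Add(13750, Mul(8, I, Pow(2, Rational(1, 2)))), Rational(-1, 25173)) = Add(Rational(-13750, 25173), Mul(Rational(-8, 25173), I, Pow(2, Rational(1, 2))))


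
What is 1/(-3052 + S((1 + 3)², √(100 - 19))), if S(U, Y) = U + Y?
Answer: -1/3027 ≈ -0.00033036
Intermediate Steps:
1/(-3052 + S((1 + 3)², √(100 - 19))) = 1/(-3052 + ((1 + 3)² + √(100 - 19))) = 1/(-3052 + (4² + √81)) = 1/(-3052 + (16 + 9)) = 1/(-3052 + 25) = 1/(-3027) = -1/3027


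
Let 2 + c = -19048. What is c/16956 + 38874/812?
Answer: 13409978/286839 ≈ 46.751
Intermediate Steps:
c = -19050 (c = -2 - 19048 = -19050)
c/16956 + 38874/812 = -19050/16956 + 38874/812 = -19050*1/16956 + 38874*(1/812) = -3175/2826 + 19437/406 = 13409978/286839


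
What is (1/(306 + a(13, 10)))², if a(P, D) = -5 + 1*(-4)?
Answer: 1/88209 ≈ 1.1337e-5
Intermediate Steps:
a(P, D) = -9 (a(P, D) = -5 - 4 = -9)
(1/(306 + a(13, 10)))² = (1/(306 - 9))² = (1/297)² = 1/88209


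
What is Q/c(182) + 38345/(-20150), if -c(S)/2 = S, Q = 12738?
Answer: -520439/14105 ≈ -36.897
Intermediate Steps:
c(S) = -2*S
Q/c(182) + 38345/(-20150) = 12738/((-2*182)) + 38345/(-20150) = 12738/(-364) + 38345*(-1/20150) = 12738*(-1/364) - 7669/4030 = -6369/182 - 7669/4030 = -520439/14105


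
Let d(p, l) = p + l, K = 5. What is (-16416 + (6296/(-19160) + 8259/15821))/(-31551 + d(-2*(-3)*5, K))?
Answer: 311008084771/597091026610 ≈ 0.52087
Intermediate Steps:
d(p, l) = l + p
(-16416 + (6296/(-19160) + 8259/15821))/(-31551 + d(-2*(-3)*5, K)) = (-16416 + (6296/(-19160) + 8259/15821))/(-31551 + (5 - 2*(-3)*5)) = (-16416 + (6296*(-1/19160) + 8259*(1/15821)))/(-31551 + (5 + 6*5)) = (-16416 + (-787/2395 + 8259/15821))/(-31551 + (5 + 30)) = (-16416 + 7329178/37891295)/(-31551 + 35) = -622016169542/37891295/(-31516) = -622016169542/37891295*(-1/31516) = 311008084771/597091026610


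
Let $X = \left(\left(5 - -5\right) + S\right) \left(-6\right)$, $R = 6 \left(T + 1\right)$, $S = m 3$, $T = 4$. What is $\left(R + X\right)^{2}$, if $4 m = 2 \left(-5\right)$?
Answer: $225$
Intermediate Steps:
$m = - \frac{5}{2}$ ($m = \frac{2 \left(-5\right)}{4} = \frac{1}{4} \left(-10\right) = - \frac{5}{2} \approx -2.5$)
$S = - \frac{15}{2}$ ($S = \left(- \frac{5}{2}\right) 3 = - \frac{15}{2} \approx -7.5$)
$R = 30$ ($R = 6 \left(4 + 1\right) = 6 \cdot 5 = 30$)
$X = -15$ ($X = \left(\left(5 - -5\right) - \frac{15}{2}\right) \left(-6\right) = \left(\left(5 + 5\right) - \frac{15}{2}\right) \left(-6\right) = \left(10 - \frac{15}{2}\right) \left(-6\right) = \frac{5}{2} \left(-6\right) = -15$)
$\left(R + X\right)^{2} = \left(30 - 15\right)^{2} = 15^{2} = 225$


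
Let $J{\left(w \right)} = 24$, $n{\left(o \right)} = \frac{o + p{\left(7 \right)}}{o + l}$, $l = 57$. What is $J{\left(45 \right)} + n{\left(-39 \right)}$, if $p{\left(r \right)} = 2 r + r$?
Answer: $23$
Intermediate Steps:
$p{\left(r \right)} = 3 r$
$n{\left(o \right)} = \frac{21 + o}{57 + o}$ ($n{\left(o \right)} = \frac{o + 3 \cdot 7}{o + 57} = \frac{o + 21}{57 + o} = \frac{21 + o}{57 + o}$)
$J{\left(45 \right)} + n{\left(-39 \right)} = 24 + \frac{21 - 39}{57 - 39} = 24 + \frac{1}{18} \left(-18\right) = 24 - 1 = 23$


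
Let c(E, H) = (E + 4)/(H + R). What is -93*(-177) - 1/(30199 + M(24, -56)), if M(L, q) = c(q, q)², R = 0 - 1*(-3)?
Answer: 1396414528586/84831695 ≈ 16461.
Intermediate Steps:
R = 3 (R = 0 + 3 = 3)
c(E, H) = (4 + E)/(3 + H) (c(E, H) = (E + 4)/(H + 3) = (4 + E)/(3 + H))
M(L, q) = (4 + q)²/(3 + q)² (M(L, q) = ((4 + q)/(3 + q))² = (4 + q)²/(3 + q)²)
-93*(-177) - 1/(30199 + M(24, -56)) = -93*(-177) - 1/(30199 + (4 - 56)²/(3 - 56)²) = 16461 - 1/(30199 + (-52)²/(-53)²) = 16461 - 1/(30199 + (1/2809)*2704) = 16461 - 1/(30199 + 2704/2809) = 16461 - 1/84831695/2809 = 16461 - 1*2809/84831695 = 16461 - 2809/84831695 = 1396414528586/84831695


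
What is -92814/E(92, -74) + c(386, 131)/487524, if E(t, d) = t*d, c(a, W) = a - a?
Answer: 46407/3404 ≈ 13.633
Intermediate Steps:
c(a, W) = 0
E(t, d) = d*t
-92814/E(92, -74) + c(386, 131)/487524 = -92814/((-74*92)) + 0/487524 = -92814/(-6808) + 0*(1/487524) = -92814*(-1/6808) + 0 = 46407/3404 + 0 = 46407/3404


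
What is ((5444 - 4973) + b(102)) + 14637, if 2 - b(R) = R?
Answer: 15008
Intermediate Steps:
b(R) = 2 - R
((5444 - 4973) + b(102)) + 14637 = ((5444 - 4973) + (2 - 1*102)) + 14637 = (471 + (2 - 102)) + 14637 = (471 - 100) + 14637 = 371 + 14637 = 15008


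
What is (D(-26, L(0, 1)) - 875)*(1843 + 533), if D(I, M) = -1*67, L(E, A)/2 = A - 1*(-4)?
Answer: -2238192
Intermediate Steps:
L(E, A) = 8 + 2*A (L(E, A) = 2*(A - 1*(-4)) = 2*(A + 4) = 2*(4 + A) = 8 + 2*A)
D(I, M) = -67
(D(-26, L(0, 1)) - 875)*(1843 + 533) = (-67 - 875)*(1843 + 533) = -942*2376 = -2238192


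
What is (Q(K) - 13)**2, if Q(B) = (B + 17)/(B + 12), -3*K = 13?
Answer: 68121/529 ≈ 128.77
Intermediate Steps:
K = -13/3 (K = -1/3*13 = -13/3 ≈ -4.3333)
Q(B) = (17 + B)/(12 + B)
(Q(K) - 13)**2 = ((17 - 13/3)/(12 - 13/3) - 13)**2 = ((38/3)/(23/3) - 13)**2 = ((3/23)*(38/3) - 13)**2 = (38/23 - 13)**2 = (-261/23)**2 = 68121/529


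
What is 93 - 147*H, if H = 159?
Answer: -23280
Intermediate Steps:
93 - 147*H = 93 - 147*159 = 93 - 23373 = -23280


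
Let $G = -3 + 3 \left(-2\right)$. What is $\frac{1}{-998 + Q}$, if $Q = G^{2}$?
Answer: $- \frac{1}{917} \approx -0.0010905$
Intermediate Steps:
$G = -9$ ($G = -3 - 6 = -9$)
$Q = 81$ ($Q = \left(-9\right)^{2} = 81$)
$\frac{1}{-998 + Q} = \frac{1}{-998 + 81} = \frac{1}{-917} = - \frac{1}{917}$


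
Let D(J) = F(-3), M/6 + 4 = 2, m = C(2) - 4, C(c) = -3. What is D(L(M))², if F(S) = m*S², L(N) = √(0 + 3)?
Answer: 3969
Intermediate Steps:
m = -7 (m = -3 - 4 = -7)
M = -12 (M = -24 + 6*2 = -24 + 12 = -12)
L(N) = √3
F(S) = -7*S²
D(J) = -63 (D(J) = -7*(-3)² = -7*9 = -63)
D(L(M))² = (-63)² = 3969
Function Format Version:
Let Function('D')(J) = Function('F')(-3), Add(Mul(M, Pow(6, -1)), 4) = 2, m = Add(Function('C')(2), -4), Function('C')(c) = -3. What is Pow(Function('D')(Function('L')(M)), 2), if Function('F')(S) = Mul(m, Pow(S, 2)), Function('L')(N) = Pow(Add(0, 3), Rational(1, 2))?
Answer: 3969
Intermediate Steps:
m = -7 (m = Add(-3, -4) = -7)
M = -12 (M = Add(-24, Mul(6, 2)) = Add(-24, 12) = -12)
Function('L')(N) = Pow(3, Rational(1, 2))
Function('F')(S) = Mul(-7, Pow(S, 2))
Function('D')(J) = -63 (Function('D')(J) = Mul(-7, Pow(-3, 2)) = Mul(-7, 9) = -63)
Pow(Function('D')(Function('L')(M)), 2) = Pow(-63, 2) = 3969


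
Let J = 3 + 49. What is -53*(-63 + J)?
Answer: 583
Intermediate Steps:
J = 52
-53*(-63 + J) = -53*(-63 + 52) = -53*(-11) = 583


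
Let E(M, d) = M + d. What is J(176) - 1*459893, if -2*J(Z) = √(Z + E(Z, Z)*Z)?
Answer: -459893 - 2*√3883 ≈ -4.6002e+5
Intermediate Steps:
J(Z) = -√(Z + 2*Z²)/2 (J(Z) = -√(Z + (Z + Z)*Z)/2 = -√(Z + (2*Z)*Z)/2 = -√(Z + 2*Z²)/2)
J(176) - 1*459893 = -4*√11*√(1 + 2*176)/2 - 1*459893 = -4*√11*√(1 + 352)/2 - 459893 = -4*√3883/2 - 459893 = -2*√3883 - 459893 = -459893 - 2*√3883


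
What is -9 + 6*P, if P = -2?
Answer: -21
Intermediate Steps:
-9 + 6*P = -9 + 6*(-2) = -9 - 12 = -21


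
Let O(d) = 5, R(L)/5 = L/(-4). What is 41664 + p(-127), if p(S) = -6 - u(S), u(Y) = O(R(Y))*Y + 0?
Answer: 42293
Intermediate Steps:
R(L) = -5*L/4 (R(L) = 5*(L/(-4)) = 5*(L*(-¼)) = 5*(-L/4) = -5*L/4)
u(Y) = 5*Y (u(Y) = 5*Y + 0 = 5*Y)
p(S) = -6 - 5*S
41664 + p(-127) = 41664 + (-6 - 5*(-127)) = 41664 + (-6 + 635) = 41664 + 629 = 42293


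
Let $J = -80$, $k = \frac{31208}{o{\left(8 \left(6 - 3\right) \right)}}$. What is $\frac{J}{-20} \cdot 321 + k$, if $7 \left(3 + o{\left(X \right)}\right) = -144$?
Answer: $- \frac{6596}{165} \approx -39.976$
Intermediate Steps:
$o{\left(X \right)} = - \frac{165}{7}$ ($o{\left(X \right)} = -3 + \frac{1}{7} \left(-144\right) = -3 - \frac{144}{7} = - \frac{165}{7}$)
$k = - \frac{218456}{165}$ ($k = \frac{31208}{- \frac{165}{7}} = 31208 \left(- \frac{7}{165}\right) = - \frac{218456}{165} \approx -1324.0$)
$\frac{J}{-20} \cdot 321 + k = - \frac{80}{-20} \cdot 321 - \frac{218456}{165} = \left(-80\right) \left(- \frac{1}{20}\right) 321 - \frac{218456}{165} = 4 \cdot 321 - \frac{218456}{165} = 1284 - \frac{218456}{165} = - \frac{6596}{165}$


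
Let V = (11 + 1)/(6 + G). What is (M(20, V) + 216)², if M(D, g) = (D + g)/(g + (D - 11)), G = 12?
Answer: 40018276/841 ≈ 47584.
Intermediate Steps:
V = ⅔ (V = (11 + 1)/(6 + 12) = 12/18 = 12*(1/18) = ⅔ ≈ 0.66667)
M(D, g) = (D + g)/(-11 + D + g) (M(D, g) = (D + g)/(g + (-11 + D)) = (D + g)/(-11 + D + g))
(M(20, V) + 216)² = ((20 + ⅔)/(-11 + 20 + ⅔) + 216)² = ((62/3)/(29/3) + 216)² = ((3/29)*(62/3) + 216)² = (62/29 + 216)² = (6326/29)² = 40018276/841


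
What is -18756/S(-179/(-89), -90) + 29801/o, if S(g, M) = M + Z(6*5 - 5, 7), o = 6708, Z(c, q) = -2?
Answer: 32139235/154284 ≈ 208.31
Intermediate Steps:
S(g, M) = -2 + M (S(g, M) = M - 2 = -2 + M)
-18756/S(-179/(-89), -90) + 29801/o = -18756/(-2 - 90) + 29801/6708 = -18756/(-92) + 29801*(1/6708) = -18756*(-1/92) + 29801/6708 = 4689/23 + 29801/6708 = 32139235/154284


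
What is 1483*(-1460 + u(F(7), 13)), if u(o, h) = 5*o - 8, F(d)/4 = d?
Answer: -1969424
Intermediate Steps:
F(d) = 4*d
u(o, h) = -8 + 5*o
1483*(-1460 + u(F(7), 13)) = 1483*(-1460 + (-8 + 5*(4*7))) = 1483*(-1460 + (-8 + 5*28)) = 1483*(-1460 + (-8 + 140)) = 1483*(-1460 + 132) = 1483*(-1328) = -1969424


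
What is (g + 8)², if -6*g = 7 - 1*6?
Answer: 2209/36 ≈ 61.361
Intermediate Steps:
g = -⅙ (g = -(7 - 1*6)/6 = -(7 - 6)/6 = -⅙*1 = -⅙ ≈ -0.16667)
(g + 8)² = (-⅙ + 8)² = (47/6)² = 2209/36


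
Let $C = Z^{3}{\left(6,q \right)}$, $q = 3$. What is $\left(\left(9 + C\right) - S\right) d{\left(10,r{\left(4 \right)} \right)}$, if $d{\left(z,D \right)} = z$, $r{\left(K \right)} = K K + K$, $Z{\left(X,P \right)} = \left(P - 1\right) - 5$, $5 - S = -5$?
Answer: $-280$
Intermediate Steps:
$S = 10$ ($S = 5 - -5 = 5 + 5 = 10$)
$Z{\left(X,P \right)} = -6 + P$ ($Z{\left(X,P \right)} = \left(-1 + P\right) - 5 = -6 + P$)
$C = -27$ ($C = \left(-6 + 3\right)^{3} = \left(-3\right)^{3} = -27$)
$r{\left(K \right)} = K + K^{2}$ ($r{\left(K \right)} = K^{2} + K = K + K^{2}$)
$\left(\left(9 + C\right) - S\right) d{\left(10,r{\left(4 \right)} \right)} = \left(\left(9 - 27\right) - 10\right) 10 = \left(-18 - 10\right) 10 = \left(-28\right) 10 = -280$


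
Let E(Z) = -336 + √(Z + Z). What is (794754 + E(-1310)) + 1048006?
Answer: 1842424 + 2*I*√655 ≈ 1.8424e+6 + 51.186*I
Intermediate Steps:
E(Z) = -336 + √2*√Z (E(Z) = -336 + √(2*Z) = -336 + √2*√Z)
(794754 + E(-1310)) + 1048006 = (794754 + (-336 + √2*√(-1310))) + 1048006 = (794754 + (-336 + √2*(I*√1310))) + 1048006 = (794754 + (-336 + 2*I*√655)) + 1048006 = (794418 + 2*I*√655) + 1048006 = 1842424 + 2*I*√655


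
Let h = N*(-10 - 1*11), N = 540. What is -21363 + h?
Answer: -32703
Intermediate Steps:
h = -11340 (h = 540*(-10 - 1*11) = 540*(-10 - 11) = 540*(-21) = -11340)
-21363 + h = -21363 - 11340 = -32703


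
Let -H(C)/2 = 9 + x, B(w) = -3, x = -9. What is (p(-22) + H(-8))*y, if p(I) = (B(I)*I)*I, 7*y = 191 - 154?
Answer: -53724/7 ≈ -7674.9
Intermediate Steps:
H(C) = 0 (H(C) = -2*(9 - 9) = -2*0 = 0)
y = 37/7 (y = (191 - 154)/7 = (1/7)*37 = 37/7 ≈ 5.2857)
p(I) = -3*I**2 (p(I) = (-3*I)*I = -3*I**2)
(p(-22) + H(-8))*y = (-3*(-22)**2 + 0)*(37/7) = (-3*484 + 0)*(37/7) = (-1452 + 0)*(37/7) = -1452*37/7 = -53724/7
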